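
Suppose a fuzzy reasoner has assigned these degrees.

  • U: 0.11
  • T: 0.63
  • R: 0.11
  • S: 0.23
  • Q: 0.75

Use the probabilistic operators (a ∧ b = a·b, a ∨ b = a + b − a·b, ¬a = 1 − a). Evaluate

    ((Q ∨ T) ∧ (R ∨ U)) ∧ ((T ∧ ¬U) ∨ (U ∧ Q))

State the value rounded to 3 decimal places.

0.113

Q ∨ T = a + b − a·b on (0.7500, 0.6300) = 0.9075
R ∨ U = a + b − a·b on (0.1100, 0.1100) = 0.2079
(Q ∨ T) ∧ (R ∨ U) = a·b on (0.9075, 0.2079) = 0.1887
¬U = 1 − 0.1100 = 0.8900
T ∧ ¬U = a·b on (0.6300, 0.8900) = 0.5607
U ∧ Q = a·b on (0.1100, 0.7500) = 0.0825
(T ∧ ¬U) ∨ (U ∧ Q) = a + b − a·b on (0.5607, 0.0825) = 0.5969
((Q ∨ T) ∧ (R ∨ U)) ∧ ((T ∧ ¬U) ∨ (U ∧ Q)) = a·b on (0.1887, 0.5969) = 0.1126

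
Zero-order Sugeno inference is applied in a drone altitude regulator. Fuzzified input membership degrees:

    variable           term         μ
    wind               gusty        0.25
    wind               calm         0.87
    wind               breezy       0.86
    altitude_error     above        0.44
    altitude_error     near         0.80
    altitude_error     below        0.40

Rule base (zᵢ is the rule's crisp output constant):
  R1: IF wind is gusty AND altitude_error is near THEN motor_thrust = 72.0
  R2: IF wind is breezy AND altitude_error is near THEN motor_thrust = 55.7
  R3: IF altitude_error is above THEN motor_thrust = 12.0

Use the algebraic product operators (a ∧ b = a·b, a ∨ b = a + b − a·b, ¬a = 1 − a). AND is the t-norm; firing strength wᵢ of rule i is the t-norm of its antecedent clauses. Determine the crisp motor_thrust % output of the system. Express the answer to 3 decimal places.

R1 (z=72.0): gusty=0.25, near=0.80; AND[a·b] → w = 0.2000
R2 (z=55.7): breezy=0.86, near=0.80; AND[a·b] → w = 0.6880
R3 (z=12.0): above=0.44 → w = 0.4400
Weighted average = (0.2000·72.0 + 0.6880·55.7 + 0.4400·12.0) / (0.2000 + 0.6880 + 0.4400)
  = 58.0016 / 1.3280 = 43.676

43.676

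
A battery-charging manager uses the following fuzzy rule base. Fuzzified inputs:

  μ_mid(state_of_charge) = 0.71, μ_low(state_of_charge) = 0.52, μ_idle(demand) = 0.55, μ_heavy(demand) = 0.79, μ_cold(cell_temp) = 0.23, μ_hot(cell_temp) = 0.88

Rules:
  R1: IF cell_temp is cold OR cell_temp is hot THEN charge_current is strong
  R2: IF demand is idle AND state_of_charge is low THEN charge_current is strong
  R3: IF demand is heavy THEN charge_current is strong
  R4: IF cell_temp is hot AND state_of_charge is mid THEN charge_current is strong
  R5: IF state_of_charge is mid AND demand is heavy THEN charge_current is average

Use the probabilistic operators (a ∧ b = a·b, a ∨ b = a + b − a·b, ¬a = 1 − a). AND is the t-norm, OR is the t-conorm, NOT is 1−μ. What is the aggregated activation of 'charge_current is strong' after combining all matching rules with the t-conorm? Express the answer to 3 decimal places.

R1: cold=0.23, hot=0.88; OR[a + b − a·b] → w = 0.9076
R2: idle=0.55, low=0.52; AND[a·b] → w = 0.2860
R3: heavy=0.79 → w = 0.7900
R4: hot=0.88, mid=0.71; AND[a·b] → w = 0.6248
R5: mid=0.71, heavy=0.79; AND[a·b] → w = 0.5609
Rules with consequent 'strong': {R1, R2, R3, R4} → strengths 0.9076, 0.2860, 0.7900, 0.6248
Aggregate via t-conorm [a + b − a·b]: 0.9948

0.995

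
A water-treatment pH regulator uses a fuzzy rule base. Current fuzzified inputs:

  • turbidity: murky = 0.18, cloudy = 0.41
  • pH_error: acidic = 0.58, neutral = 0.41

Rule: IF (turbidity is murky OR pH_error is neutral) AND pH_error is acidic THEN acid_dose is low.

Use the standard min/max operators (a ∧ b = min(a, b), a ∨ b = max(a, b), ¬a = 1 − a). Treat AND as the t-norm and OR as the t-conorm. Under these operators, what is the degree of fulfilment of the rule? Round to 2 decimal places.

0.41

firing strength: (murky=0.18 OR neutral=0.41) = 0.41; AND[min(a, b)] with acidic=0.58 → w = 0.41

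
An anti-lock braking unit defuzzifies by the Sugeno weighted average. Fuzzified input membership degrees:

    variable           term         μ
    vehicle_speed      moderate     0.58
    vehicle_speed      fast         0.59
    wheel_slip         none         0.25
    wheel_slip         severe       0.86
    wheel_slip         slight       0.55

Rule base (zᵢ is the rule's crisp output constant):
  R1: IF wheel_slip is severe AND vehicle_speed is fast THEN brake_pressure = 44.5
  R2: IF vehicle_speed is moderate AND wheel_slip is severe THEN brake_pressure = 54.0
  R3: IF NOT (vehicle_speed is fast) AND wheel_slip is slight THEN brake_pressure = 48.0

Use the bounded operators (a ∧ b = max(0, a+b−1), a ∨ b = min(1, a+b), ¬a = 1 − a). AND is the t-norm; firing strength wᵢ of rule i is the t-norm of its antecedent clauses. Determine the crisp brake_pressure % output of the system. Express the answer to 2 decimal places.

49.20

R1 (z=44.5): severe=0.86, fast=0.59; AND[max(0, a+b−1)] → w = 0.45
R2 (z=54.0): moderate=0.58, severe=0.86; AND[max(0, a+b−1)] → w = 0.44
R3 (z=48.0): ¬fast=1−0.59=0.41, slight=0.55; AND[max(0, a+b−1)] → w = 0.00
Weighted average = (0.45·44.5 + 0.44·54.0 + 0.00·48.0) / (0.45 + 0.44 + 0.00)
  = 43.7850 / 0.8900 = 49.20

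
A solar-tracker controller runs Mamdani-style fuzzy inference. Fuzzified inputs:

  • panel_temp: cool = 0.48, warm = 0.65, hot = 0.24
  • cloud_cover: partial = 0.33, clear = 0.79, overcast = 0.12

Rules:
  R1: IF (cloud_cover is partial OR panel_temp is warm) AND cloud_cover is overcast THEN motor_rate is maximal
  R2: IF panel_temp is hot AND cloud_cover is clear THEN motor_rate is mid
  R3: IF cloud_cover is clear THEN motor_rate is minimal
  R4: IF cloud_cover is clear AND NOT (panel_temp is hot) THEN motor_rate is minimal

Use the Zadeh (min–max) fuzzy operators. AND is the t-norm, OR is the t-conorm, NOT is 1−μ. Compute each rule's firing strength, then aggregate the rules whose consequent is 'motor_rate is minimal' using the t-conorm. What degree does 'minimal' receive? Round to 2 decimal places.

0.79

R1: (partial=0.33 OR warm=0.65) = 0.65; AND[min(a, b)] with overcast=0.12 → w = 0.12
R2: hot=0.24, clear=0.79; AND[min(a, b)] → w = 0.24
R3: clear=0.79 → w = 0.79
R4: clear=0.79, ¬hot=1−0.24=0.76; AND[min(a, b)] → w = 0.76
Rules with consequent 'minimal': {R3, R4} → strengths 0.79, 0.76
Aggregate via t-conorm [max(a, b)]: 0.79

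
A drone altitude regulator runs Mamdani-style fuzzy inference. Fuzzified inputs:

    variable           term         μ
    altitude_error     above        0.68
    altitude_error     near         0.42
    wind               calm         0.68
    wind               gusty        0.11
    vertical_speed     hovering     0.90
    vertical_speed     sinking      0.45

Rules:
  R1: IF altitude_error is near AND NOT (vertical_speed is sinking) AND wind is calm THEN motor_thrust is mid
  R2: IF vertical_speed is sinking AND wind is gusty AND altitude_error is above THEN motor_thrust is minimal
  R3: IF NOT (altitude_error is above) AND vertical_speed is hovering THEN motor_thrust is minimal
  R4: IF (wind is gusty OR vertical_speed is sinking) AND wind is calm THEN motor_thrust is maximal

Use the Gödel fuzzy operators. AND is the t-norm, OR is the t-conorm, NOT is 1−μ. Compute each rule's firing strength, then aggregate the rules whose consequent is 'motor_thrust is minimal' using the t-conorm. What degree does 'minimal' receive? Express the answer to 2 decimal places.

0.32

R1: near=0.42, ¬sinking=1−0.45=0.55, calm=0.68; AND[min(a, b)] → w = 0.42
R2: sinking=0.45, gusty=0.11, above=0.68; AND[min(a, b)] → w = 0.11
R3: ¬above=1−0.68=0.32, hovering=0.90; AND[min(a, b)] → w = 0.32
R4: (gusty=0.11 OR sinking=0.45) = 0.45; AND[min(a, b)] with calm=0.68 → w = 0.45
Rules with consequent 'minimal': {R2, R3} → strengths 0.11, 0.32
Aggregate via t-conorm [max(a, b)]: 0.32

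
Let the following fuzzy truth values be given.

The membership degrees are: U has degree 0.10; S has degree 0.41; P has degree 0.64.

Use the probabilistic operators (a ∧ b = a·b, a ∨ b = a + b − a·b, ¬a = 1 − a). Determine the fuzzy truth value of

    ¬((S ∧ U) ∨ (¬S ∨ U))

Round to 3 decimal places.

0.354

S ∧ U = a·b on (0.4100, 0.1000) = 0.0410
¬S = 1 − 0.4100 = 0.5900
¬S ∨ U = a + b − a·b on (0.5900, 0.1000) = 0.6310
(S ∧ U) ∨ (¬S ∨ U) = a + b − a·b on (0.0410, 0.6310) = 0.6461
¬((S ∧ U) ∨ (¬S ∨ U)) = 1 − 0.6461 = 0.3539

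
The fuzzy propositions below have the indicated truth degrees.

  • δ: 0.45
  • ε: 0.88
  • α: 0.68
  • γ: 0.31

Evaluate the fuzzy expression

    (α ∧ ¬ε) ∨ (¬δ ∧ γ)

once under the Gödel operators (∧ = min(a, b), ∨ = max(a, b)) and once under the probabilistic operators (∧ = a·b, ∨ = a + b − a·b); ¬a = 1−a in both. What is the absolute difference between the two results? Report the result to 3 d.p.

0.072

Under Gödel:
  ¬ε = 1 − 0.88 = 0.12
  α ∧ ¬ε = min(a, b) on (0.68, 0.12) = 0.12
  ¬δ = 1 − 0.45 = 0.55
  ¬δ ∧ γ = min(a, b) on (0.55, 0.31) = 0.31
  (α ∧ ¬ε) ∨ (¬δ ∧ γ) = max(a, b) on (0.12, 0.31) = 0.31
  → value = 0.3100
Under probabilistic:
  ¬ε = 1 − 0.8800 = 0.1200
  α ∧ ¬ε = a·b on (0.6800, 0.1200) = 0.0816
  ¬δ = 1 − 0.4500 = 0.5500
  ¬δ ∧ γ = a·b on (0.5500, 0.3100) = 0.1705
  (α ∧ ¬ε) ∨ (¬δ ∧ γ) = a + b − a·b on (0.0816, 0.1705) = 0.2382
  → value = 0.2382
|0.3100 − 0.2382| = 0.072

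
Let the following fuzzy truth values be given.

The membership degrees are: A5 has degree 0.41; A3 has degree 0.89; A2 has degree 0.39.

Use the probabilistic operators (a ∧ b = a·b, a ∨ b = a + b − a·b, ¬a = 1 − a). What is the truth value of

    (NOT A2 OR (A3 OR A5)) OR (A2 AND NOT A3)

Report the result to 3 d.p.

0.976

NOT A2 = 1 − 0.3900 = 0.6100
A3 OR A5 = a + b − a·b on (0.8900, 0.4100) = 0.9351
NOT A2 OR (A3 OR A5) = a + b − a·b on (0.6100, 0.9351) = 0.9747
NOT A3 = 1 − 0.8900 = 0.1100
A2 AND NOT A3 = a·b on (0.3900, 0.1100) = 0.0429
(NOT A2 OR (A3 OR A5)) OR (A2 AND NOT A3) = a + b − a·b on (0.9747, 0.0429) = 0.9758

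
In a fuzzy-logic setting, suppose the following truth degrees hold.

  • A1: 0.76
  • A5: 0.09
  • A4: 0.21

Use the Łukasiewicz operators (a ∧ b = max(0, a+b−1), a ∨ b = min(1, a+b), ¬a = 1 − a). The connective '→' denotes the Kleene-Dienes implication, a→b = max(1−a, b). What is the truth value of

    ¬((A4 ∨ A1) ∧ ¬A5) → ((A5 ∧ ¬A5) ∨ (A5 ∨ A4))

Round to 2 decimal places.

A4 ∨ A1 = min(1, a+b) on (0.21, 0.76) = 0.97
¬A5 = 1 − 0.09 = 0.91
(A4 ∨ A1) ∧ ¬A5 = max(0, a+b−1) on (0.97, 0.91) = 0.88
¬((A4 ∨ A1) ∧ ¬A5) = 1 − 0.88 = 0.12
¬A5 = 1 − 0.09 = 0.91
A5 ∧ ¬A5 = max(0, a+b−1) on (0.09, 0.91) = 0.00
A5 ∨ A4 = min(1, a+b) on (0.09, 0.21) = 0.30
(A5 ∧ ¬A5) ∨ (A5 ∨ A4) = min(1, a+b) on (0.00, 0.30) = 0.30
¬((A4 ∨ A1) ∧ ¬A5) → ((A5 ∧ ¬A5) ∨ (A5 ∨ A4))  [Kleene-Dienes: max(1−a, b)] with a=0.12, b=0.30 → 0.88

0.88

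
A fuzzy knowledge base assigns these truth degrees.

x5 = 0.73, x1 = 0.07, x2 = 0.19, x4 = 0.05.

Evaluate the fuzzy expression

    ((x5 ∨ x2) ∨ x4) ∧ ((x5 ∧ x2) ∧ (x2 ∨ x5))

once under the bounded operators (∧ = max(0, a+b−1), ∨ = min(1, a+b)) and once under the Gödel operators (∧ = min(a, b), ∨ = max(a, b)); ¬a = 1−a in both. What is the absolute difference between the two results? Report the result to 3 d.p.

0.190

Under bounded:
  x5 ∨ x2 = min(1, a+b) on (0.73, 0.19) = 0.92
  (x5 ∨ x2) ∨ x4 = min(1, a+b) on (0.92, 0.05) = 0.97
  x5 ∧ x2 = max(0, a+b−1) on (0.73, 0.19) = 0.00
  x2 ∨ x5 = min(1, a+b) on (0.19, 0.73) = 0.92
  (x5 ∧ x2) ∧ (x2 ∨ x5) = max(0, a+b−1) on (0.00, 0.92) = 0.00
  ((x5 ∨ x2) ∨ x4) ∧ ((x5 ∧ x2) ∧ (x2 ∨ x5)) = max(0, a+b−1) on (0.97, 0.00) = 0.00
  → value = 0.0000
Under Gödel:
  x5 ∨ x2 = max(a, b) on (0.73, 0.19) = 0.73
  (x5 ∨ x2) ∨ x4 = max(a, b) on (0.73, 0.05) = 0.73
  x5 ∧ x2 = min(a, b) on (0.73, 0.19) = 0.19
  x2 ∨ x5 = max(a, b) on (0.19, 0.73) = 0.73
  (x5 ∧ x2) ∧ (x2 ∨ x5) = min(a, b) on (0.19, 0.73) = 0.19
  ((x5 ∨ x2) ∨ x4) ∧ ((x5 ∧ x2) ∧ (x2 ∨ x5)) = min(a, b) on (0.73, 0.19) = 0.19
  → value = 0.1900
|0.0000 − 0.1900| = 0.190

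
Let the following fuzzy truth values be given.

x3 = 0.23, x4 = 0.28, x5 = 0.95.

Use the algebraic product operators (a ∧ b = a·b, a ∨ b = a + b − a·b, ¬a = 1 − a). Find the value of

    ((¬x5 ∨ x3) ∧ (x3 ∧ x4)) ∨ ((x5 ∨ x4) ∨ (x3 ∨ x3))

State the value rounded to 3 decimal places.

0.979

¬x5 = 1 − 0.9500 = 0.0500
¬x5 ∨ x3 = a + b − a·b on (0.0500, 0.2300) = 0.2685
x3 ∧ x4 = a·b on (0.2300, 0.2800) = 0.0644
(¬x5 ∨ x3) ∧ (x3 ∧ x4) = a·b on (0.2685, 0.0644) = 0.0173
x5 ∨ x4 = a + b − a·b on (0.9500, 0.2800) = 0.9640
x3 ∨ x3 = a + b − a·b on (0.2300, 0.2300) = 0.4071
(x5 ∨ x4) ∨ (x3 ∨ x3) = a + b − a·b on (0.9640, 0.4071) = 0.9787
((¬x5 ∨ x3) ∧ (x3 ∧ x4)) ∨ ((x5 ∨ x4) ∨ (x3 ∨ x3)) = a + b − a·b on (0.0173, 0.9787) = 0.9790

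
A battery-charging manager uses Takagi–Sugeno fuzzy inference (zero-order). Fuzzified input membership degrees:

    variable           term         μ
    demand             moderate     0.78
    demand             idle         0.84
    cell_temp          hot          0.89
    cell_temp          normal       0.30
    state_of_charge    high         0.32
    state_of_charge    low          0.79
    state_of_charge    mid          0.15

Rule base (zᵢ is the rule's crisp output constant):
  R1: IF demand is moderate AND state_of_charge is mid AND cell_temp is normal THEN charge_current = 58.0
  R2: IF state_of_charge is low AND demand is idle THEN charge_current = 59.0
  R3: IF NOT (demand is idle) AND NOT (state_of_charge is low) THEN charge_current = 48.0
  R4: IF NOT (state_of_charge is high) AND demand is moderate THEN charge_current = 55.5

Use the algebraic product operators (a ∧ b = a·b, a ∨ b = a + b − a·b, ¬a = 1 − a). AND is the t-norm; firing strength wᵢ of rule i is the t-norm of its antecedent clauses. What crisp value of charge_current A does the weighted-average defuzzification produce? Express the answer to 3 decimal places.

57.209

R1 (z=58.0): moderate=0.78, mid=0.15, normal=0.30; AND[a·b] → w = 0.0351
R2 (z=59.0): low=0.79, idle=0.84; AND[a·b] → w = 0.6636
R3 (z=48.0): ¬idle=1−0.84=0.16, ¬low=1−0.79=0.21; AND[a·b] → w = 0.0336
R4 (z=55.5): ¬high=1−0.32=0.68, moderate=0.78; AND[a·b] → w = 0.5304
Weighted average = (0.0351·58.0 + 0.6636·59.0 + 0.0336·48.0 + 0.5304·55.5) / (0.0351 + 0.6636 + 0.0336 + 0.5304)
  = 72.2382 / 1.2627 = 57.209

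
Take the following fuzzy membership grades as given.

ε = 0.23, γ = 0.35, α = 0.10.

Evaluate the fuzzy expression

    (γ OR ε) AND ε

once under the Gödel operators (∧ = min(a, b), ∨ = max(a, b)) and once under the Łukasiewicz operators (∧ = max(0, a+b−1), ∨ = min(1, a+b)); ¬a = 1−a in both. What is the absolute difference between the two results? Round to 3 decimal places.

0.230

Under Gödel:
  γ OR ε = max(a, b) on (0.35, 0.23) = 0.35
  (γ OR ε) AND ε = min(a, b) on (0.35, 0.23) = 0.23
  → value = 0.2300
Under Łukasiewicz:
  γ OR ε = min(1, a+b) on (0.35, 0.23) = 0.58
  (γ OR ε) AND ε = max(0, a+b−1) on (0.58, 0.23) = 0.00
  → value = 0.0000
|0.2300 − 0.0000| = 0.230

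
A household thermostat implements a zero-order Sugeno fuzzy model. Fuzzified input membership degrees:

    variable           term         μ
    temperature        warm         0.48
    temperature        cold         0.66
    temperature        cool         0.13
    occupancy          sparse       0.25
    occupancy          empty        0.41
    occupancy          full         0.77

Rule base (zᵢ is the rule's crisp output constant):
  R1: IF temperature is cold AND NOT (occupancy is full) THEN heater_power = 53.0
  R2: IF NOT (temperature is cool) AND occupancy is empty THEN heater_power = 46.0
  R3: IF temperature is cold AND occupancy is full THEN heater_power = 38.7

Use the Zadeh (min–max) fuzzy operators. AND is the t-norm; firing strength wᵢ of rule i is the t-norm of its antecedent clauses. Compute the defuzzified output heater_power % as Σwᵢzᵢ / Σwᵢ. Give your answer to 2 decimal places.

R1 (z=53.0): cold=0.66, ¬full=1−0.77=0.23; AND[min(a, b)] → w = 0.23
R2 (z=46.0): ¬cool=1−0.13=0.87, empty=0.41; AND[min(a, b)] → w = 0.41
R3 (z=38.7): cold=0.66, full=0.77; AND[min(a, b)] → w = 0.66
Weighted average = (0.23·53.0 + 0.41·46.0 + 0.66·38.7) / (0.23 + 0.41 + 0.66)
  = 56.5920 / 1.3000 = 43.53

43.53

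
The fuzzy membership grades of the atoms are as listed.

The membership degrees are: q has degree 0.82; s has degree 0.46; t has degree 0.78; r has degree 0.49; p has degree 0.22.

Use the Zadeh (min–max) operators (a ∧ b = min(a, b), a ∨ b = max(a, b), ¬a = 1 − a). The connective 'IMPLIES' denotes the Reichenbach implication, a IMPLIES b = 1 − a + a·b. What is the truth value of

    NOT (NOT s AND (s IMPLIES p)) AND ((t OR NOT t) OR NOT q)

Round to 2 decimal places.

0.46

NOT s = 1 − 0.46 = 0.54
s IMPLIES p  [Reichenbach: 1 − a + a·b] with a=0.46, b=0.22 → 0.64
NOT s AND (s IMPLIES p) = min(a, b) on (0.54, 0.64) = 0.54
NOT (NOT s AND (s IMPLIES p)) = 1 − 0.54 = 0.46
NOT t = 1 − 0.78 = 0.22
t OR NOT t = max(a, b) on (0.78, 0.22) = 0.78
NOT q = 1 − 0.82 = 0.18
(t OR NOT t) OR NOT q = max(a, b) on (0.78, 0.18) = 0.78
NOT (NOT s AND (s IMPLIES p)) AND ((t OR NOT t) OR NOT q) = min(a, b) on (0.46, 0.78) = 0.46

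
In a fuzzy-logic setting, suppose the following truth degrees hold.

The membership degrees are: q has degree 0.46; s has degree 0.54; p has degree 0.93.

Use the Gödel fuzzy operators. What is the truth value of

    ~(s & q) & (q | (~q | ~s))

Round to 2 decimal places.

s & q = min(a, b) on (0.54, 0.46) = 0.46
~(s & q) = 1 − 0.46 = 0.54
~q = 1 − 0.46 = 0.54
~s = 1 − 0.54 = 0.46
~q | ~s = max(a, b) on (0.54, 0.46) = 0.54
q | (~q | ~s) = max(a, b) on (0.46, 0.54) = 0.54
~(s & q) & (q | (~q | ~s)) = min(a, b) on (0.54, 0.54) = 0.54

0.54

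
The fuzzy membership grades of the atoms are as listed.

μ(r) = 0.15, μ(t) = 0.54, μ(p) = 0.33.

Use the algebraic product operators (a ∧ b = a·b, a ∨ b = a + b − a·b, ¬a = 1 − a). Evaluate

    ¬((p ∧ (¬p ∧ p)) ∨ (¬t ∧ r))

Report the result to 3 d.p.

¬p = 1 − 0.3300 = 0.6700
¬p ∧ p = a·b on (0.6700, 0.3300) = 0.2211
p ∧ (¬p ∧ p) = a·b on (0.3300, 0.2211) = 0.0730
¬t = 1 − 0.5400 = 0.4600
¬t ∧ r = a·b on (0.4600, 0.1500) = 0.0690
(p ∧ (¬p ∧ p)) ∨ (¬t ∧ r) = a + b − a·b on (0.0730, 0.0690) = 0.1369
¬((p ∧ (¬p ∧ p)) ∨ (¬t ∧ r)) = 1 − 0.1369 = 0.8631

0.863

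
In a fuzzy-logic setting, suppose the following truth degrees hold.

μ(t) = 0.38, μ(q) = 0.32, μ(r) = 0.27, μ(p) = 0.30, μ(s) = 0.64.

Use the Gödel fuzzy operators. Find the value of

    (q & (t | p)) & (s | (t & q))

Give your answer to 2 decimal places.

0.32

t | p = max(a, b) on (0.38, 0.30) = 0.38
q & (t | p) = min(a, b) on (0.32, 0.38) = 0.32
t & q = min(a, b) on (0.38, 0.32) = 0.32
s | (t & q) = max(a, b) on (0.64, 0.32) = 0.64
(q & (t | p)) & (s | (t & q)) = min(a, b) on (0.32, 0.64) = 0.32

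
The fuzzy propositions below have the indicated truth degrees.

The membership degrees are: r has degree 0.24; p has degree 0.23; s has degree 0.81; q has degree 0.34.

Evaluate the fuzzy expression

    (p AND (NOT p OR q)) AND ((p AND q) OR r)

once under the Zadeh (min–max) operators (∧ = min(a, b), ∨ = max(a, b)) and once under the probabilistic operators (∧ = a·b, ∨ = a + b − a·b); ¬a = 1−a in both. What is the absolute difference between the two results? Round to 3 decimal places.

0.172

Under Zadeh (min–max):
  NOT p = 1 − 0.23 = 0.77
  NOT p OR q = max(a, b) on (0.77, 0.34) = 0.77
  p AND (NOT p OR q) = min(a, b) on (0.23, 0.77) = 0.23
  p AND q = min(a, b) on (0.23, 0.34) = 0.23
  (p AND q) OR r = max(a, b) on (0.23, 0.24) = 0.24
  (p AND (NOT p OR q)) AND ((p AND q) OR r) = min(a, b) on (0.23, 0.24) = 0.23
  → value = 0.2300
Under probabilistic:
  NOT p = 1 − 0.2300 = 0.7700
  NOT p OR q = a + b − a·b on (0.7700, 0.3400) = 0.8482
  p AND (NOT p OR q) = a·b on (0.2300, 0.8482) = 0.1951
  p AND q = a·b on (0.2300, 0.3400) = 0.0782
  (p AND q) OR r = a + b − a·b on (0.0782, 0.2400) = 0.2994
  (p AND (NOT p OR q)) AND ((p AND q) OR r) = a·b on (0.1951, 0.2994) = 0.0584
  → value = 0.0584
|0.2300 − 0.0584| = 0.172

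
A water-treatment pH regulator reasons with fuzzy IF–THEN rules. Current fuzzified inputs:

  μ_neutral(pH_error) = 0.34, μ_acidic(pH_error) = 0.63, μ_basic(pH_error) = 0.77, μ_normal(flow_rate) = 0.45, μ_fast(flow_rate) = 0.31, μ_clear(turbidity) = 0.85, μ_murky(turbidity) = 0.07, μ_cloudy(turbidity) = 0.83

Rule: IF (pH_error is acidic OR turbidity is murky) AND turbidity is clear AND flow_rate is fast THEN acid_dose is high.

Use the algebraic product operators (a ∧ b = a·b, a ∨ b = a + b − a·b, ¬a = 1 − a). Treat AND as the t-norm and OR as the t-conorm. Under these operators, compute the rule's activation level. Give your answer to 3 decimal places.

firing strength: (acidic=0.63 OR murky=0.07) = 0.6559; AND[a·b] with clear=0.85, fast=0.31 → w = 0.1728

0.173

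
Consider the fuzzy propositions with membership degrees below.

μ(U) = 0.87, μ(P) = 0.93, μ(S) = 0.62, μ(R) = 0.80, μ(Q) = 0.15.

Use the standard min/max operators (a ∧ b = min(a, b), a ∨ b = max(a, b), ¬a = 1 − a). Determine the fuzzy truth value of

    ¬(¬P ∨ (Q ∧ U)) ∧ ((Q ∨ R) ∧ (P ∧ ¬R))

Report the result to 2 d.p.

¬P = 1 − 0.93 = 0.07
Q ∧ U = min(a, b) on (0.15, 0.87) = 0.15
¬P ∨ (Q ∧ U) = max(a, b) on (0.07, 0.15) = 0.15
¬(¬P ∨ (Q ∧ U)) = 1 − 0.15 = 0.85
Q ∨ R = max(a, b) on (0.15, 0.80) = 0.80
¬R = 1 − 0.80 = 0.20
P ∧ ¬R = min(a, b) on (0.93, 0.20) = 0.20
(Q ∨ R) ∧ (P ∧ ¬R) = min(a, b) on (0.80, 0.20) = 0.20
¬(¬P ∨ (Q ∧ U)) ∧ ((Q ∨ R) ∧ (P ∧ ¬R)) = min(a, b) on (0.85, 0.20) = 0.20

0.20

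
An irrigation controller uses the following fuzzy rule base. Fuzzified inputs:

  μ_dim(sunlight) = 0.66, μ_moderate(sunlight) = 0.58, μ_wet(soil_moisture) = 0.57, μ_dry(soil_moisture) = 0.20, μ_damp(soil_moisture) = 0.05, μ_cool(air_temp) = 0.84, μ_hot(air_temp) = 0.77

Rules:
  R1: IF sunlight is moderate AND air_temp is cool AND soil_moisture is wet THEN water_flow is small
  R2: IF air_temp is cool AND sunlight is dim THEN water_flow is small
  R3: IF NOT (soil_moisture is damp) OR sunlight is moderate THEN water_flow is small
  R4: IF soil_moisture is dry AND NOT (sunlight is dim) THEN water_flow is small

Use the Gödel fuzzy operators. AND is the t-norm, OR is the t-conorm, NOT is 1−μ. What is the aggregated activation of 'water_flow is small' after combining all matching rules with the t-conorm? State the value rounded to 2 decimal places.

0.95

R1: moderate=0.58, cool=0.84, wet=0.57; AND[min(a, b)] → w = 0.57
R2: cool=0.84, dim=0.66; AND[min(a, b)] → w = 0.66
R3: ¬damp=1−0.05=0.95, moderate=0.58; OR[max(a, b)] → w = 0.95
R4: dry=0.20, ¬dim=1−0.66=0.34; AND[min(a, b)] → w = 0.20
Rules with consequent 'small': {R1, R2, R3, R4} → strengths 0.57, 0.66, 0.95, 0.20
Aggregate via t-conorm [max(a, b)]: 0.95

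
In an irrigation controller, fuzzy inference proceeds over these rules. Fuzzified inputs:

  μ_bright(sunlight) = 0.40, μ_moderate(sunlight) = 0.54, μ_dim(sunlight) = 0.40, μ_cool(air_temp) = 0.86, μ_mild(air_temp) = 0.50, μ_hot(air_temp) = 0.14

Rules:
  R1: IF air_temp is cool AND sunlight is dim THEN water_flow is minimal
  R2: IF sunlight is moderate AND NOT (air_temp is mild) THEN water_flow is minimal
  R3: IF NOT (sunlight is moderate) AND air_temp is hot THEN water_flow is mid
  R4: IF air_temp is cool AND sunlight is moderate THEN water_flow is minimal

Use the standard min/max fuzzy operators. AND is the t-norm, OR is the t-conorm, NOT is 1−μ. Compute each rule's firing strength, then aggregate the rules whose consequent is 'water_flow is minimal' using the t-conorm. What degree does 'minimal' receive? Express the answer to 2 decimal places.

0.54

R1: cool=0.86, dim=0.40; AND[min(a, b)] → w = 0.40
R2: moderate=0.54, ¬mild=1−0.50=0.50; AND[min(a, b)] → w = 0.50
R3: ¬moderate=1−0.54=0.46, hot=0.14; AND[min(a, b)] → w = 0.14
R4: cool=0.86, moderate=0.54; AND[min(a, b)] → w = 0.54
Rules with consequent 'minimal': {R1, R2, R4} → strengths 0.40, 0.50, 0.54
Aggregate via t-conorm [max(a, b)]: 0.54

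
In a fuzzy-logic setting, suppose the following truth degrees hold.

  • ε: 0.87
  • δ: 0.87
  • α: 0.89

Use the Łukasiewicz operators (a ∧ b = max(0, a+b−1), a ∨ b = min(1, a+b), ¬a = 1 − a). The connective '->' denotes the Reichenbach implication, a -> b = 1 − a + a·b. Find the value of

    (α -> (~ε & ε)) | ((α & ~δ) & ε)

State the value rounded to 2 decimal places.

0.11

~ε = 1 − 0.87 = 0.13
~ε & ε = max(0, a+b−1) on (0.13, 0.87) = 0.00
α -> (~ε & ε)  [Reichenbach: 1 − a + a·b] with a=0.89, b=0.00 → 0.11
~δ = 1 − 0.87 = 0.13
α & ~δ = max(0, a+b−1) on (0.89, 0.13) = 0.02
(α & ~δ) & ε = max(0, a+b−1) on (0.02, 0.87) = 0.00
(α -> (~ε & ε)) | ((α & ~δ) & ε) = min(1, a+b) on (0.11, 0.00) = 0.11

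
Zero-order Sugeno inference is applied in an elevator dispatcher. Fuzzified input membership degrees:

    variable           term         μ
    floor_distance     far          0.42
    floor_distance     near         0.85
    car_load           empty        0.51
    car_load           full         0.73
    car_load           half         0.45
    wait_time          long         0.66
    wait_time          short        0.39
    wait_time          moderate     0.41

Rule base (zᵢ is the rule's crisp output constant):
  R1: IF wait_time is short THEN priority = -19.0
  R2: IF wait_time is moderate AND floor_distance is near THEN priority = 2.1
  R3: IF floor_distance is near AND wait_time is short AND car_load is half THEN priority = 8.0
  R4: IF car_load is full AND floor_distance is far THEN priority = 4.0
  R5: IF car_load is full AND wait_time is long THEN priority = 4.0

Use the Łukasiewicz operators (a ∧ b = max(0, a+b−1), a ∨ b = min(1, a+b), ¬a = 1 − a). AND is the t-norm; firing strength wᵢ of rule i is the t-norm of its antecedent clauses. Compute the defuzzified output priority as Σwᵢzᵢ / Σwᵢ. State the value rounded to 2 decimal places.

R1 (z=-19.0): short=0.39 → w = 0.39
R2 (z=2.1): moderate=0.41, near=0.85; AND[max(0, a+b−1)] → w = 0.26
R3 (z=8.0): near=0.85, short=0.39, half=0.45; AND[max(0, a+b−1)] → w = 0.00
R4 (z=4.0): full=0.73, far=0.42; AND[max(0, a+b−1)] → w = 0.15
R5 (z=4.0): full=0.73, long=0.66; AND[max(0, a+b−1)] → w = 0.39
Weighted average = (0.39·-19.0 + 0.26·2.1 + 0.00·8.0 + 0.15·4.0 + 0.39·4.0) / (0.39 + 0.26 + 0.00 + 0.15 + 0.39)
  = -4.7040 / 1.1900 = -3.95

-3.95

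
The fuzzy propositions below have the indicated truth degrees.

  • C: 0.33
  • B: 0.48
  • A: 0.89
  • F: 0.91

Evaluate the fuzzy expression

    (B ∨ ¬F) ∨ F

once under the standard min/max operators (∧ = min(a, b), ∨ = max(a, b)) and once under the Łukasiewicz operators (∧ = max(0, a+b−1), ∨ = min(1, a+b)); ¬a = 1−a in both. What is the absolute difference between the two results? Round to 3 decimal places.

0.090

Under standard min/max:
  ¬F = 1 − 0.91 = 0.09
  B ∨ ¬F = max(a, b) on (0.48, 0.09) = 0.48
  (B ∨ ¬F) ∨ F = max(a, b) on (0.48, 0.91) = 0.91
  → value = 0.9100
Under Łukasiewicz:
  ¬F = 1 − 0.91 = 0.09
  B ∨ ¬F = min(1, a+b) on (0.48, 0.09) = 0.57
  (B ∨ ¬F) ∨ F = min(1, a+b) on (0.57, 0.91) = 1.00
  → value = 1.0000
|0.9100 − 1.0000| = 0.090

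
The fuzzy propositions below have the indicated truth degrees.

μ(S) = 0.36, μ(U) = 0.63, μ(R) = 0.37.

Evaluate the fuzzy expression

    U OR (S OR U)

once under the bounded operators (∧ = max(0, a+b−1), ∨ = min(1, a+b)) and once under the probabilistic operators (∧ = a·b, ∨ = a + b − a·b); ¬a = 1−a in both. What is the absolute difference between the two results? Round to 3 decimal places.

0.088

Under bounded:
  S OR U = min(1, a+b) on (0.36, 0.63) = 0.99
  U OR (S OR U) = min(1, a+b) on (0.63, 0.99) = 1.00
  → value = 1.0000
Under probabilistic:
  S OR U = a + b − a·b on (0.3600, 0.6300) = 0.7632
  U OR (S OR U) = a + b − a·b on (0.6300, 0.7632) = 0.9124
  → value = 0.9124
|1.0000 − 0.9124| = 0.088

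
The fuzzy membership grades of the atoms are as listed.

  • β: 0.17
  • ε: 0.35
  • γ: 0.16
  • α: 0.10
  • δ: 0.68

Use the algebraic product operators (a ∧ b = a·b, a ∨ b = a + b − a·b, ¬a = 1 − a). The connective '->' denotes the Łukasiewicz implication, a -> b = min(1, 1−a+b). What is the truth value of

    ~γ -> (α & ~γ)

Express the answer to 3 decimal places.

0.244

~γ = 1 − 0.1600 = 0.8400
~γ = 1 − 0.1600 = 0.8400
α & ~γ = a·b on (0.1000, 0.8400) = 0.0840
~γ -> (α & ~γ)  [Łukasiewicz: min(1, 1−a+b)] with a=0.8400, b=0.0840 → 0.2440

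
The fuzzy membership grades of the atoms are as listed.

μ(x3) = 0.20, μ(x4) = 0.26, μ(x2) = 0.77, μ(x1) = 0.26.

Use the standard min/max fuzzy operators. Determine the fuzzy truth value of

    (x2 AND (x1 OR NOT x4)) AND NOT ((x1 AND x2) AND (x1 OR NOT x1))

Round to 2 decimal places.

0.74

NOT x4 = 1 − 0.26 = 0.74
x1 OR NOT x4 = max(a, b) on (0.26, 0.74) = 0.74
x2 AND (x1 OR NOT x4) = min(a, b) on (0.77, 0.74) = 0.74
x1 AND x2 = min(a, b) on (0.26, 0.77) = 0.26
NOT x1 = 1 − 0.26 = 0.74
x1 OR NOT x1 = max(a, b) on (0.26, 0.74) = 0.74
(x1 AND x2) AND (x1 OR NOT x1) = min(a, b) on (0.26, 0.74) = 0.26
NOT ((x1 AND x2) AND (x1 OR NOT x1)) = 1 − 0.26 = 0.74
(x2 AND (x1 OR NOT x4)) AND NOT ((x1 AND x2) AND (x1 OR NOT x1)) = min(a, b) on (0.74, 0.74) = 0.74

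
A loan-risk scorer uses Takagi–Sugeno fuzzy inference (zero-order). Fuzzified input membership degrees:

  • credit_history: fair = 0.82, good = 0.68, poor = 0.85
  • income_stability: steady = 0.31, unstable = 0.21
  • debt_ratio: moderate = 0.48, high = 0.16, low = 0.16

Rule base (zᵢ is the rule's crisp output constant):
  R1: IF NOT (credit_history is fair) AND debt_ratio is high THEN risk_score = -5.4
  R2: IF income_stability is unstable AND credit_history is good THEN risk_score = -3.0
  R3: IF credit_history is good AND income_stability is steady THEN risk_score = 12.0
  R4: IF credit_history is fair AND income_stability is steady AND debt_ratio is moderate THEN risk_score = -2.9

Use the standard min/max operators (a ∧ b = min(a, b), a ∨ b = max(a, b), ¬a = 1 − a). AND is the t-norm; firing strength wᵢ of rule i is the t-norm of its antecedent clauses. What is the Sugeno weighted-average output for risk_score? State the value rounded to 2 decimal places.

1.34

R1 (z=-5.4): ¬fair=1−0.82=0.18, high=0.16; AND[min(a, b)] → w = 0.16
R2 (z=-3.0): unstable=0.21, good=0.68; AND[min(a, b)] → w = 0.21
R3 (z=12.0): good=0.68, steady=0.31; AND[min(a, b)] → w = 0.31
R4 (z=-2.9): fair=0.82, steady=0.31, moderate=0.48; AND[min(a, b)] → w = 0.31
Weighted average = (0.16·-5.4 + 0.21·-3.0 + 0.31·12.0 + 0.31·-2.9) / (0.16 + 0.21 + 0.31 + 0.31)
  = 1.3270 / 0.9900 = 1.34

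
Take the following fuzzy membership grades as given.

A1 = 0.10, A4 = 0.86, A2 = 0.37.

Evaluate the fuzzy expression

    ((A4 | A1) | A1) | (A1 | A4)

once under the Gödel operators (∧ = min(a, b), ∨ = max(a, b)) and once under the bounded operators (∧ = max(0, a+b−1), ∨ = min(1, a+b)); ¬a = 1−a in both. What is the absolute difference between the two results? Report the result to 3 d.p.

Under Gödel:
  A4 | A1 = max(a, b) on (0.86, 0.10) = 0.86
  (A4 | A1) | A1 = max(a, b) on (0.86, 0.10) = 0.86
  A1 | A4 = max(a, b) on (0.10, 0.86) = 0.86
  ((A4 | A1) | A1) | (A1 | A4) = max(a, b) on (0.86, 0.86) = 0.86
  → value = 0.8600
Under bounded:
  A4 | A1 = min(1, a+b) on (0.86, 0.10) = 0.96
  (A4 | A1) | A1 = min(1, a+b) on (0.96, 0.10) = 1.00
  A1 | A4 = min(1, a+b) on (0.10, 0.86) = 0.96
  ((A4 | A1) | A1) | (A1 | A4) = min(1, a+b) on (1.00, 0.96) = 1.00
  → value = 1.0000
|0.8600 − 1.0000| = 0.140

0.140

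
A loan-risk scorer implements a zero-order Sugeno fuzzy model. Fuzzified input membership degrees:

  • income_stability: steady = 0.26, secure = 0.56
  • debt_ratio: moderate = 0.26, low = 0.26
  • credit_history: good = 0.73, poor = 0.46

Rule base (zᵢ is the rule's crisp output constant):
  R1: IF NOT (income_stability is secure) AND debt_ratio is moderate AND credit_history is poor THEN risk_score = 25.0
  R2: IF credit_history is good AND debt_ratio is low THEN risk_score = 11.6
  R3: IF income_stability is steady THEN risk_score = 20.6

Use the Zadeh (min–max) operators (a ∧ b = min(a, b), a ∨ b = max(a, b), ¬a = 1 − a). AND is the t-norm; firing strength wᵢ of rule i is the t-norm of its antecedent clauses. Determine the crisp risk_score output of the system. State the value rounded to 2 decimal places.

R1 (z=25.0): ¬secure=1−0.56=0.44, moderate=0.26, poor=0.46; AND[min(a, b)] → w = 0.26
R2 (z=11.6): good=0.73, low=0.26; AND[min(a, b)] → w = 0.26
R3 (z=20.6): steady=0.26 → w = 0.26
Weighted average = (0.26·25.0 + 0.26·11.6 + 0.26·20.6) / (0.26 + 0.26 + 0.26)
  = 14.8720 / 0.7800 = 19.07

19.07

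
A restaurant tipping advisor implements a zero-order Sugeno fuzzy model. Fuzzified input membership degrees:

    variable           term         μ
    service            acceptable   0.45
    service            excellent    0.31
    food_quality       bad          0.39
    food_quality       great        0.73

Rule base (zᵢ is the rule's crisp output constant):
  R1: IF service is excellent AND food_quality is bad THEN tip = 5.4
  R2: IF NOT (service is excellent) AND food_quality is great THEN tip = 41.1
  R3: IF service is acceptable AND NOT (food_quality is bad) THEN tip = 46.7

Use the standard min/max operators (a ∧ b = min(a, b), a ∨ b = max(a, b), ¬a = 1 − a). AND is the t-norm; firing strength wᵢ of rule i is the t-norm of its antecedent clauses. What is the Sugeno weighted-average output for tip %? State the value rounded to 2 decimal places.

35.21

R1 (z=5.4): excellent=0.31, bad=0.39; AND[min(a, b)] → w = 0.31
R2 (z=41.1): ¬excellent=1−0.31=0.69, great=0.73; AND[min(a, b)] → w = 0.69
R3 (z=46.7): acceptable=0.45, ¬bad=1−0.39=0.61; AND[min(a, b)] → w = 0.45
Weighted average = (0.31·5.4 + 0.69·41.1 + 0.45·46.7) / (0.31 + 0.69 + 0.45)
  = 51.0480 / 1.4500 = 35.21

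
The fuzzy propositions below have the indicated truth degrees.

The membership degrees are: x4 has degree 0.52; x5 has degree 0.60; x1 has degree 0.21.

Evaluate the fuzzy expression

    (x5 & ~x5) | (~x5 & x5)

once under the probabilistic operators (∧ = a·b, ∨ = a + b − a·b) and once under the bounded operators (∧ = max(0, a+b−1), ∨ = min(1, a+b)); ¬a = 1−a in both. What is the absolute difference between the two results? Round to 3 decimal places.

0.422

Under probabilistic:
  ~x5 = 1 − 0.6000 = 0.4000
  x5 & ~x5 = a·b on (0.6000, 0.4000) = 0.2400
  ~x5 = 1 − 0.6000 = 0.4000
  ~x5 & x5 = a·b on (0.4000, 0.6000) = 0.2400
  (x5 & ~x5) | (~x5 & x5) = a + b − a·b on (0.2400, 0.2400) = 0.4224
  → value = 0.4224
Under bounded:
  ~x5 = 1 − 0.60 = 0.40
  x5 & ~x5 = max(0, a+b−1) on (0.60, 0.40) = 0.00
  ~x5 = 1 − 0.60 = 0.40
  ~x5 & x5 = max(0, a+b−1) on (0.40, 0.60) = 0.00
  (x5 & ~x5) | (~x5 & x5) = min(1, a+b) on (0.00, 0.00) = 0.00
  → value = 0.0000
|0.4224 − 0.0000| = 0.422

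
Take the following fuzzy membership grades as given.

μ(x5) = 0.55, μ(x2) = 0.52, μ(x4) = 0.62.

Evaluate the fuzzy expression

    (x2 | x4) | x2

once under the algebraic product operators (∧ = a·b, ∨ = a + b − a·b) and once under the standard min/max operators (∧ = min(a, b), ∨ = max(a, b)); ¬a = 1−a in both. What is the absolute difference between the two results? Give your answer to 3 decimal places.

0.292

Under algebraic product:
  x2 | x4 = a + b − a·b on (0.5200, 0.6200) = 0.8176
  (x2 | x4) | x2 = a + b − a·b on (0.8176, 0.5200) = 0.9124
  → value = 0.9124
Under standard min/max:
  x2 | x4 = max(a, b) on (0.52, 0.62) = 0.62
  (x2 | x4) | x2 = max(a, b) on (0.62, 0.52) = 0.62
  → value = 0.6200
|0.9124 − 0.6200| = 0.292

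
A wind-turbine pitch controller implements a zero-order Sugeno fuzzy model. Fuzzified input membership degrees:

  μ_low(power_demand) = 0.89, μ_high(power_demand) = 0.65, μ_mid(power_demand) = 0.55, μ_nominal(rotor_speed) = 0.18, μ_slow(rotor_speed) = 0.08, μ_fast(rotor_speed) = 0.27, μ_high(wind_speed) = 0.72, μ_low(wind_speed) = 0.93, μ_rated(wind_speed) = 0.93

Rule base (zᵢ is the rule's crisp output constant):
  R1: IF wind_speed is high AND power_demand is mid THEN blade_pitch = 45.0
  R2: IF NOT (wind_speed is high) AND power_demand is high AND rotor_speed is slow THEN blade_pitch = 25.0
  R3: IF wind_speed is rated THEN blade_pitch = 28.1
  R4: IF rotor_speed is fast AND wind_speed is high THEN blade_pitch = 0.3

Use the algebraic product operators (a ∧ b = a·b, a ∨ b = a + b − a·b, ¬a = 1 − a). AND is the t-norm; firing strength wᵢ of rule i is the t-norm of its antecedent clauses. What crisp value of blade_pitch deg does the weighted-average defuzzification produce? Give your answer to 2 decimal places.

R1 (z=45.0): high=0.72, mid=0.55; AND[a·b] → w = 0.3960
R2 (z=25.0): ¬high=1−0.72=0.28, high=0.65, slow=0.08; AND[a·b] → w = 0.0146
R3 (z=28.1): rated=0.93 → w = 0.9300
R4 (z=0.3): fast=0.27, high=0.72; AND[a·b] → w = 0.1944
Weighted average = (0.3960·45.0 + 0.0146·25.0 + 0.9300·28.1 + 0.1944·0.3) / (0.3960 + 0.0146 + 0.9300 + 0.1944)
  = 44.3753 / 1.5350 = 28.91

28.91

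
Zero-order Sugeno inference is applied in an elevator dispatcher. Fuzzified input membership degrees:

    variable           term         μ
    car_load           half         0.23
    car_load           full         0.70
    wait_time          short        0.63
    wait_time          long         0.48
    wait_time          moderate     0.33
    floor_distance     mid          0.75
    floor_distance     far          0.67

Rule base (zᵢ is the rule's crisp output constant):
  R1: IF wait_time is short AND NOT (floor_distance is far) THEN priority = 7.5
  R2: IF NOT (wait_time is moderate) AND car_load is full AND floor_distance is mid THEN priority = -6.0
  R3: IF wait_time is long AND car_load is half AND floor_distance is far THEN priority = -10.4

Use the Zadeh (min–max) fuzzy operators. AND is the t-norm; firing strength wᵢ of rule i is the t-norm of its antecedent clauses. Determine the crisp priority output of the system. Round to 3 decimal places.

-3.201

R1 (z=7.5): short=0.63, ¬far=1−0.67=0.33; AND[min(a, b)] → w = 0.33
R2 (z=-6.0): ¬moderate=1−0.33=0.67, full=0.70, mid=0.75; AND[min(a, b)] → w = 0.67
R3 (z=-10.4): long=0.48, half=0.23, far=0.67; AND[min(a, b)] → w = 0.23
Weighted average = (0.33·7.5 + 0.67·-6.0 + 0.23·-10.4) / (0.33 + 0.67 + 0.23)
  = -3.9370 / 1.2300 = -3.201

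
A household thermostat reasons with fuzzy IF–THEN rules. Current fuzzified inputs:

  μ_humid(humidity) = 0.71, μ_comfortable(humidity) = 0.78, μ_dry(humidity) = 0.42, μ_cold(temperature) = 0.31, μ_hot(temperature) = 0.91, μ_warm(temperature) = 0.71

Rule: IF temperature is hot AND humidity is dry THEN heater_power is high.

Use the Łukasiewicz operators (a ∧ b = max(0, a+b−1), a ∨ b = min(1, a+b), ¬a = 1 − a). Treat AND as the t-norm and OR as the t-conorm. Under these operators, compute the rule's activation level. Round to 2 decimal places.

firing strength: hot=0.91, dry=0.42; AND[max(0, a+b−1)] → w = 0.33

0.33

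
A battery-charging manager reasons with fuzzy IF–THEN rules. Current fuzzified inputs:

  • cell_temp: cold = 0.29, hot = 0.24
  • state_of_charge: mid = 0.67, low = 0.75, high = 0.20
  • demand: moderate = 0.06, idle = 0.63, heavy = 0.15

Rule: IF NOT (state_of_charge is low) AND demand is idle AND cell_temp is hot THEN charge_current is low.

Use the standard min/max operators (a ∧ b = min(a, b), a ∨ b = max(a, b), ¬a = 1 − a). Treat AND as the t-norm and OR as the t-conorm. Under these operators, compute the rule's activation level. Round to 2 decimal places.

0.24

firing strength: ¬low=1−0.75=0.25, idle=0.63, hot=0.24; AND[min(a, b)] → w = 0.24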